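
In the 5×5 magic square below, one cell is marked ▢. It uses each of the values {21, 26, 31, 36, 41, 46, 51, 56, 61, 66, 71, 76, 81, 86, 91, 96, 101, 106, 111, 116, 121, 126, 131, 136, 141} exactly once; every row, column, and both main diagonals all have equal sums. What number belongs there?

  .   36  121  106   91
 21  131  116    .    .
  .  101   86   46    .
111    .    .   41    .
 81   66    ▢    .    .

26

The 25 entries sum to 2025, so each line sums to 2025/5 = 405.
Row 1 must total 405; the given cells sum to 354, so (1,1) = 51.
Column 1 must total 405; the given cells sum to 264, so (3,1) = 141.
Using column 2: 36 + 131 + 101 + 66 + ? → (4,2) = 405 − 334 = 71.
Main diagonal: 51 + 131 + 86 + 41 + ? = 405, so (5,5) = 96.
Anti-diagonal must total 405; the given cells sum to 329, so (2,4) = 76.
The remaining cell in row 2 is (2,5) = 405 − 344 = 61.
The remaining cell in row 3 is (3,5) = 405 − 374 = 31.
Using column 4: 106 + 76 + 46 + 41 + ? → (5,4) = 405 − 269 = 136.
Column 5: 91 + 61 + 31 + 96 + ? = 405, so (4,5) = 126.
Row 4 must total 405; the given cells sum to 349, so (4,3) = 56.
From row 5, 405 − (81 + 66 + 136 + 96) gives (5,3) = 26.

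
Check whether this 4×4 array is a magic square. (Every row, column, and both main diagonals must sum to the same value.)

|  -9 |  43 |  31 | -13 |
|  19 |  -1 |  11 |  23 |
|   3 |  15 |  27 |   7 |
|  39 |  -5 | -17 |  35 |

Row 1: -9 + 43 + 31 + (-13) = 52.
Row 2: 19 + (-1) + 11 + 23 = 52.
Row 3: 3 + 15 + 27 + 7 = 52.
Row 4: 39 + (-5) + (-17) + 35 = 52.
Column 1: -9 + 19 + 3 + 39 = 52.
Column 2: 43 + (-1) + 15 + (-5) = 52.
Column 3: 31 + 11 + 27 + (-17) = 52.
Column 4: -13 + 23 + 7 + 35 = 52.
Main diagonal: -9 + (-1) + 27 + 35 = 52.
Anti-diagonal: -13 + 11 + 15 + 39 = 52.
All lines sum to 52.

Yes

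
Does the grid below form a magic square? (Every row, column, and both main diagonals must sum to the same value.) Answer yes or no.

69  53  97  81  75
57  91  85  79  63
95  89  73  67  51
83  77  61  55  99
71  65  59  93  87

Row 1: 69 + 53 + 97 + 81 + 75 = 375.
Row 2: 57 + 91 + 85 + 79 + 63 = 375.
Row 3: 95 + 89 + 73 + 67 + 51 = 375.
Row 4: 83 + 77 + 61 + 55 + 99 = 375.
Row 5: 71 + 65 + 59 + 93 + 87 = 375.
Column 1: 69 + 57 + 95 + 83 + 71 = 375.
Column 2: 53 + 91 + 89 + 77 + 65 = 375.
Column 3: 97 + 85 + 73 + 61 + 59 = 375.
Column 4: 81 + 79 + 67 + 55 + 93 = 375.
Column 5: 75 + 63 + 51 + 99 + 87 = 375.
Main diagonal: 69 + 91 + 73 + 55 + 87 = 375.
Anti-diagonal: 75 + 79 + 73 + 77 + 71 = 375.
All lines sum to 375.

Yes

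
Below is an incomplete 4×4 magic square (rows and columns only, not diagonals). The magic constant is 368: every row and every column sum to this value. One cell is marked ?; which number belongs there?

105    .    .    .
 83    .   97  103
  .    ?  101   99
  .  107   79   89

81

Row 2 must total 368; the given cells sum to 283, so (2,2) = 85.
Using row 4: 107 + 79 + 89 + ? → (4,1) = 368 − 275 = 93.
Column 1: 105 + 83 + 93 + ? = 368, so (3,1) = 87.
Column 3 needs 368; the known cells sum to 277, so (1,3) = 91.
The remaining cell in column 4 is (1,4) = 368 − 291 = 77.
From row 1, 368 − (105 + 91 + 77) gives (1,2) = 95.
From row 3, 368 − (87 + 101 + 99) gives (3,2) = 81.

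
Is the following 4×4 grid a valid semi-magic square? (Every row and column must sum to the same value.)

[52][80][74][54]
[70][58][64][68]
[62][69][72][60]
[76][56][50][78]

No — row 3 sums to 263 but column 4 sums to 260.

Row 1: 52 + 80 + 74 + 54 = 260.
Row 2: 70 + 58 + 64 + 68 = 260.
Row 3: 62 + 69 + 72 + 60 = 263.
Row 4: 76 + 56 + 50 + 78 = 260.
Column 1: 52 + 70 + 62 + 76 = 260.
Column 2: 80 + 58 + 69 + 56 = 263.
Column 3: 74 + 64 + 72 + 50 = 260.
Column 4: 54 + 68 + 60 + 78 = 260.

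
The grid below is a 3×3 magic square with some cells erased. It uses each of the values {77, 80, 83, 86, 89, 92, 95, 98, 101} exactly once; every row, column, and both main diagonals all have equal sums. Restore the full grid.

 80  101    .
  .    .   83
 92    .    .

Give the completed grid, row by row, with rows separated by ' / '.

80 101 86 / 95 89 83 / 92 77 98

The 9 entries sum to 801, so each line sums to 801/3 = 267.
The remaining cell in row 1 is (1,3) = 267 − 181 = 86.
Column 1 must total 267; the given cells sum to 172, so (2,1) = 95.
Using column 3: 86 + 83 + ? → (3,3) = 267 − 169 = 98.
Main diagonal must total 267; the given cells sum to 178, so (2,2) = 89.
From row 3, 267 − (92 + 98) gives (3,2) = 77.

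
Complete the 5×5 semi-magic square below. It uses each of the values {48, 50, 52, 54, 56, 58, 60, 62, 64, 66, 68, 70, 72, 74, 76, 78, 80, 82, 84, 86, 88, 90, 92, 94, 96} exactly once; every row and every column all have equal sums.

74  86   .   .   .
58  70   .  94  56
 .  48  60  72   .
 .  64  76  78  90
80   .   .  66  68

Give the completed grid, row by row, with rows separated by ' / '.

The 25 entries sum to 1800, so each line sums to 1800/5 = 360.
The remaining cell in row 2 is (2,3) = 360 − 278 = 82.
From row 4, 360 − (64 + 76 + 78 + 90) gives (4,1) = 52.
Using column 1: 74 + 58 + 52 + 80 + ? → (3,1) = 360 − 264 = 96.
Column 2: 86 + 70 + 48 + 64 + ? = 360, so (5,2) = 92.
Column 4: 94 + 72 + 78 + 66 + ? = 360, so (1,4) = 50.
Row 3 must total 360; the given cells sum to 276, so (3,5) = 84.
Row 5 must total 360; the given cells sum to 306, so (5,3) = 54.
Column 3: 82 + 60 + 76 + 54 + ? = 360, so (1,3) = 88.
Column 5 needs 360; the known cells sum to 298, so (1,5) = 62.

74 86 88 50 62 / 58 70 82 94 56 / 96 48 60 72 84 / 52 64 76 78 90 / 80 92 54 66 68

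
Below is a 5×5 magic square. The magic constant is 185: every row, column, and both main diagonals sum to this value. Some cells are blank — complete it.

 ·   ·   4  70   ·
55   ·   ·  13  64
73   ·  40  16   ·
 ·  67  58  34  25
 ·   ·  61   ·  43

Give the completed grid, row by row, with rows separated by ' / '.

37 28 4 70 46 / 55 31 22 13 64 / 73 49 40 16 7 / 1 67 58 34 25 / 19 10 61 52 43

Row 4: 67 + 58 + 34 + 25 + ? = 185, so (4,1) = 1.
Using column 3: 4 + 40 + 58 + 61 + ? → (2,3) = 185 − 163 = 22.
Using column 4: 70 + 13 + 16 + 34 + ? → (5,4) = 185 − 133 = 52.
Using row 2: 55 + 22 + 13 + 64 + ? → (2,2) = 185 − 154 = 31.
From main diagonal, 185 − (31 + 40 + 34 + 43) gives (1,1) = 37.
The remaining cell in column 1 is (5,1) = 185 − 166 = 19.
From anti-diagonal, 185 − (13 + 40 + 67 + 19) gives (1,5) = 46.
Using row 1: 37 + 4 + 70 + 46 + ? → (1,2) = 185 − 157 = 28.
Row 5 must total 185; the given cells sum to 175, so (5,2) = 10.
The remaining cell in column 2 is (3,2) = 185 − 136 = 49.
From column 5, 185 − (46 + 64 + 25 + 43) gives (3,5) = 7.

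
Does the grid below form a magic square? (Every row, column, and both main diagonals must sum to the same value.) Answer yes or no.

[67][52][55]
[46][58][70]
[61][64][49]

Row 1: 67 + 52 + 55 = 174.
Row 2: 46 + 58 + 70 = 174.
Row 3: 61 + 64 + 49 = 174.
Column 1: 67 + 46 + 61 = 174.
Column 2: 52 + 58 + 64 = 174.
Column 3: 55 + 70 + 49 = 174.
Main diagonal: 67 + 58 + 49 = 174.
Anti-diagonal: 55 + 58 + 61 = 174.
All lines sum to 174.

Yes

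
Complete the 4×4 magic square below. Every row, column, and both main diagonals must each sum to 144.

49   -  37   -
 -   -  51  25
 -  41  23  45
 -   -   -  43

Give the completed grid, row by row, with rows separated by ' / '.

Using row 3: 41 + 23 + 45 + ? → (3,1) = 144 − 109 = 35.
The remaining cell in column 3 is (4,3) = 144 − 111 = 33.
Column 4 must total 144; the given cells sum to 113, so (1,4) = 31.
Main diagonal needs 144; the known cells sum to 115, so (2,2) = 29.
From anti-diagonal, 144 − (31 + 51 + 41) gives (4,1) = 21.
Row 1 must total 144; the given cells sum to 117, so (1,2) = 27.
Row 2: 29 + 51 + 25 + ? = 144, so (2,1) = 39.
Row 4 must total 144; the given cells sum to 97, so (4,2) = 47.

49 27 37 31 / 39 29 51 25 / 35 41 23 45 / 21 47 33 43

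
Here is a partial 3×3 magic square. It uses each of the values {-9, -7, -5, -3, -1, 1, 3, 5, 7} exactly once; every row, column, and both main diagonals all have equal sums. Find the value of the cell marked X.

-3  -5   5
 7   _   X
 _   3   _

-9

The 9 entries sum to -9, so each line sums to -9/3 = -3.
Column 1 needs -3; the known cells sum to 4, so (3,1) = -7.
Column 2: -5 + 3 + ? = -3, so (2,2) = -1.
From main diagonal, -3 − (-3 + (-1)) gives (3,3) = 1.
Using row 2: 7 + (-1) + ? → (2,3) = -3 − 6 = -9.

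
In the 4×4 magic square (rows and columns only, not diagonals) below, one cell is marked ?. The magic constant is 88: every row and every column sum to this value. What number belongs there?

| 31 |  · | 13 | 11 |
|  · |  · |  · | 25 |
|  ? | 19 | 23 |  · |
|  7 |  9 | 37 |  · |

Using row 1: 31 + 13 + 11 + ? → (1,2) = 88 − 55 = 33.
The remaining cell in row 4 is (4,4) = 88 − 53 = 35.
The remaining cell in column 2 is (2,2) = 88 − 61 = 27.
Column 3 must total 88; the given cells sum to 73, so (2,3) = 15.
Using column 4: 11 + 25 + 35 + ? → (3,4) = 88 − 71 = 17.
Row 2: 27 + 15 + 25 + ? = 88, so (2,1) = 21.
Using row 3: 19 + 23 + 17 + ? → (3,1) = 88 − 59 = 29.

29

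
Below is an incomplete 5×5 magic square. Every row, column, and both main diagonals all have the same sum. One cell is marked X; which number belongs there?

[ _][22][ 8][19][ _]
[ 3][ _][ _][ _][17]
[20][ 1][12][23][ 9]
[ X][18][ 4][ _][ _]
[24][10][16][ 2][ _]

Row 3 is complete and sums to 65; that is the magic constant.
Row 5 must total 65; the given cells sum to 52, so (5,5) = 13.
Column 2: 22 + 1 + 18 + 10 + ? = 65, so (2,2) = 14.
Column 3 needs 65; the known cells sum to 40, so (2,3) = 25.
Using row 2: 3 + 14 + 25 + 17 + ? → (2,4) = 65 − 59 = 6.
Column 4 needs 65; the known cells sum to 50, so (4,4) = 15.
Main diagonal: 14 + 12 + 15 + 13 + ? = 65, so (1,1) = 11.
Using anti-diagonal: 6 + 12 + 18 + 24 + ? → (1,5) = 65 − 60 = 5.
Column 1: 11 + 3 + 20 + 24 + ? = 65, so (4,1) = 7.

7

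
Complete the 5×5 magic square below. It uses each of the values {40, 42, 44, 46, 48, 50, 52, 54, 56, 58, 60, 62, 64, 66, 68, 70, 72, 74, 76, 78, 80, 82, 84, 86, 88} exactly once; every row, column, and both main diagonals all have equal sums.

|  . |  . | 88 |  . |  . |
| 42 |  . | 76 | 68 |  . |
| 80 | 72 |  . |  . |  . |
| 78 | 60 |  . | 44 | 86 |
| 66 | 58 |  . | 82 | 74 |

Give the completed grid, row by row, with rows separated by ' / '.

The 25 entries sum to 1600, so each line sums to 1600/5 = 320.
Row 4: 78 + 60 + 44 + 86 + ? = 320, so (4,3) = 52.
From row 5, 320 − (66 + 58 + 82 + 74) gives (5,3) = 40.
The remaining cell in column 1 is (1,1) = 320 − 266 = 54.
Column 3: 88 + 76 + 52 + 40 + ? = 320, so (3,3) = 64.
Main diagonal needs 320; the known cells sum to 236, so (2,2) = 84.
Using anti-diagonal: 68 + 64 + 60 + 66 + ? → (1,5) = 320 − 258 = 62.
Using row 2: 42 + 84 + 76 + 68 + ? → (2,5) = 320 − 270 = 50.
Column 2 needs 320; the known cells sum to 274, so (1,2) = 46.
From column 5, 320 − (62 + 50 + 86 + 74) gives (3,5) = 48.
The remaining cell in row 1 is (1,4) = 320 − 250 = 70.
The remaining cell in row 3 is (3,4) = 320 − 264 = 56.

54 46 88 70 62 / 42 84 76 68 50 / 80 72 64 56 48 / 78 60 52 44 86 / 66 58 40 82 74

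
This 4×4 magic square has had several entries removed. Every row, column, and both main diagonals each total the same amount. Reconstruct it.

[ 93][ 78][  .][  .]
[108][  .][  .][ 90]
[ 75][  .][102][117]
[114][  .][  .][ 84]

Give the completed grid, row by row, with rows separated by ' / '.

93 78 120 99 / 108 111 81 90 / 75 96 102 117 / 114 105 87 84

Column 1 is already complete: 93 + 108 + 75 + 114 = 390, so that is the magic constant.
Row 3 needs 390; the known cells sum to 294, so (3,2) = 96.
Using column 4: 90 + 117 + 84 + ? → (1,4) = 390 − 291 = 99.
From main diagonal, 390 − (93 + 102 + 84) gives (2,2) = 111.
From anti-diagonal, 390 − (99 + 96 + 114) gives (2,3) = 81.
Row 1 must total 390; the given cells sum to 270, so (1,3) = 120.
Column 2: 78 + 111 + 96 + ? = 390, so (4,2) = 105.
Using column 3: 120 + 81 + 102 + ? → (4,3) = 390 − 303 = 87.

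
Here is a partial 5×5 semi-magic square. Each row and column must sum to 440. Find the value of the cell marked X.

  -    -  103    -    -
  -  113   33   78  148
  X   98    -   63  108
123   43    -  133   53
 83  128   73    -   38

28

Row 2: 113 + 33 + 78 + 148 + ? = 440, so (2,1) = 68.
Row 4 must total 440; the given cells sum to 352, so (4,3) = 88.
Row 5 must total 440; the given cells sum to 322, so (5,4) = 118.
Using column 2: 113 + 98 + 43 + 128 + ? → (1,2) = 440 − 382 = 58.
Column 3 needs 440; the known cells sum to 297, so (3,3) = 143.
From column 4, 440 − (78 + 63 + 133 + 118) gives (1,4) = 48.
Column 5 must total 440; the given cells sum to 347, so (1,5) = 93.
From row 1, 440 − (58 + 103 + 48 + 93) gives (1,1) = 138.
Row 3 needs 440; the known cells sum to 412, so (3,1) = 28.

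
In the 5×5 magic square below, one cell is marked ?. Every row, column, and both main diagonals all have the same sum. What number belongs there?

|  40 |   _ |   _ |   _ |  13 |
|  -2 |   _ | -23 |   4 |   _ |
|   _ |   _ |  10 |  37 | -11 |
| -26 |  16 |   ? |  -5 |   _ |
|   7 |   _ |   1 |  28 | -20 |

43

Anti-diagonal is complete and sums to 50; that is the magic constant.
Row 5 needs 50; the known cells sum to 16, so (5,2) = 34.
Column 1: 40 + (-2) + (-26) + 7 + ? = 50, so (3,1) = 31.
Column 4: 4 + 37 + (-5) + 28 + ? = 50, so (1,4) = -14.
Main diagonal needs 50; the known cells sum to 25, so (2,2) = 25.
Row 2: -2 + 25 + (-23) + 4 + ? = 50, so (2,5) = 46.
Row 3: 31 + 10 + 37 + (-11) + ? = 50, so (3,2) = -17.
Using column 2: 25 + (-17) + 16 + 34 + ? → (1,2) = 50 − 58 = -8.
Column 5 needs 50; the known cells sum to 28, so (4,5) = 22.
Row 1: 40 + (-8) + (-14) + 13 + ? = 50, so (1,3) = 19.
Using row 4: -26 + 16 + (-5) + 22 + ? → (4,3) = 50 − 7 = 43.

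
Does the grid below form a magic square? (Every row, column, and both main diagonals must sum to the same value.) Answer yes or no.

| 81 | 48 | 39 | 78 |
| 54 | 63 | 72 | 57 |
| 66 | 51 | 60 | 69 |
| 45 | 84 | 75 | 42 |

Row 1: 81 + 48 + 39 + 78 = 246.
Row 2: 54 + 63 + 72 + 57 = 246.
Row 3: 66 + 51 + 60 + 69 = 246.
Row 4: 45 + 84 + 75 + 42 = 246.
Column 1: 81 + 54 + 66 + 45 = 246.
Column 2: 48 + 63 + 51 + 84 = 246.
Column 3: 39 + 72 + 60 + 75 = 246.
Column 4: 78 + 57 + 69 + 42 = 246.
Main diagonal: 81 + 63 + 60 + 42 = 246.
Anti-diagonal: 78 + 72 + 51 + 45 = 246.
All lines sum to 246.

Yes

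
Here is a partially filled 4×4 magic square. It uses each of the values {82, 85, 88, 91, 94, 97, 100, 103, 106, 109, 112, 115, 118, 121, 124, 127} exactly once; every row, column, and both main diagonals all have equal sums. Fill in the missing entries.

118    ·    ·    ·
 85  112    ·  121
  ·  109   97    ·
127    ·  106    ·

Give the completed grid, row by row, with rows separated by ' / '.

The 16 entries sum to 1672, so each line sums to 1672/4 = 418.
Row 2 must total 418; the given cells sum to 318, so (2,3) = 100.
Using column 1: 118 + 85 + 127 + ? → (3,1) = 418 − 330 = 88.
From column 3, 418 − (100 + 97 + 106) gives (1,3) = 115.
Main diagonal must total 418; the given cells sum to 327, so (4,4) = 91.
The remaining cell in anti-diagonal is (1,4) = 418 − 336 = 82.
Using row 1: 118 + 115 + 82 + ? → (1,2) = 418 − 315 = 103.
Row 3 must total 418; the given cells sum to 294, so (3,4) = 124.
Using row 4: 127 + 106 + 91 + ? → (4,2) = 418 − 324 = 94.

118 103 115 82 / 85 112 100 121 / 88 109 97 124 / 127 94 106 91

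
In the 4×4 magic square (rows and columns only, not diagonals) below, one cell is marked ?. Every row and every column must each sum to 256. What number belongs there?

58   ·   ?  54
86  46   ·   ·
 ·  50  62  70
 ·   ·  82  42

78

Row 3 must total 256; the given cells sum to 182, so (3,1) = 74.
The remaining cell in column 1 is (4,1) = 256 − 218 = 38.
Column 4: 54 + 70 + 42 + ? = 256, so (2,4) = 90.
Row 2: 86 + 46 + 90 + ? = 256, so (2,3) = 34.
The remaining cell in row 4 is (4,2) = 256 − 162 = 94.
Column 2: 46 + 50 + 94 + ? = 256, so (1,2) = 66.
Using column 3: 34 + 62 + 82 + ? → (1,3) = 256 − 178 = 78.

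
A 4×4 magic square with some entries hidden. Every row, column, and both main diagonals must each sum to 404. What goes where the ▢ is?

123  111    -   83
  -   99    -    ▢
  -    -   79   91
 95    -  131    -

127

Row 1: 123 + 111 + 83 + ? = 404, so (1,3) = 87.
From column 3, 404 − (87 + 79 + 131) gives (2,3) = 107.
Main diagonal: 123 + 99 + 79 + ? = 404, so (4,4) = 103.
Anti-diagonal needs 404; the known cells sum to 285, so (3,2) = 119.
From row 3, 404 − (119 + 79 + 91) gives (3,1) = 115.
Row 4: 95 + 131 + 103 + ? = 404, so (4,2) = 75.
Column 1: 123 + 115 + 95 + ? = 404, so (2,1) = 71.
The remaining cell in column 4 is (2,4) = 404 − 277 = 127.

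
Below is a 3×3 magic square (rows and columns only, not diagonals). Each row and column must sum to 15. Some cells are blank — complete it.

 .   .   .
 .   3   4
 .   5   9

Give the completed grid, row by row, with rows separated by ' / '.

6 7 2 / 8 3 4 / 1 5 9

Row 2 must total 15; the given cells sum to 7, so (2,1) = 8.
Row 3 must total 15; the given cells sum to 14, so (3,1) = 1.
Column 1 needs 15; the known cells sum to 9, so (1,1) = 6.
Column 2 needs 15; the known cells sum to 8, so (1,2) = 7.
Column 3 needs 15; the known cells sum to 13, so (1,3) = 2.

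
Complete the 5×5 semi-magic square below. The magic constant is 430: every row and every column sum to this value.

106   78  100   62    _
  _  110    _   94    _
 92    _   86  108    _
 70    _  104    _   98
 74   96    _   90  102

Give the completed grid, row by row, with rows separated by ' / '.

106 78 100 62 84 / 88 110 72 94 66 / 92 64 86 108 80 / 70 82 104 76 98 / 74 96 68 90 102

Row 1 needs 430; the known cells sum to 346, so (1,5) = 84.
Row 5 needs 430; the known cells sum to 362, so (5,3) = 68.
Using column 1: 106 + 92 + 70 + 74 + ? → (2,1) = 430 − 342 = 88.
Column 3 must total 430; the given cells sum to 358, so (2,3) = 72.
From column 4, 430 − (62 + 94 + 108 + 90) gives (4,4) = 76.
The remaining cell in row 2 is (2,5) = 430 − 364 = 66.
From row 4, 430 − (70 + 104 + 76 + 98) gives (4,2) = 82.
Column 2: 78 + 110 + 82 + 96 + ? = 430, so (3,2) = 64.
From column 5, 430 − (84 + 66 + 98 + 102) gives (3,5) = 80.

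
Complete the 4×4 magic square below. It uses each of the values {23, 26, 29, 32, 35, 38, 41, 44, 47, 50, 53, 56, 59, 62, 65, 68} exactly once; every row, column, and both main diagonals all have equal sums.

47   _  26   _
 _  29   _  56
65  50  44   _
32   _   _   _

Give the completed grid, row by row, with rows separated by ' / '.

47 68 26 41 / 38 29 59 56 / 65 50 44 23 / 32 35 53 62

The 16 entries sum to 728, so each line sums to 728/4 = 182.
Using row 3: 65 + 50 + 44 + ? → (3,4) = 182 − 159 = 23.
Using column 1: 47 + 65 + 32 + ? → (2,1) = 182 − 144 = 38.
Main diagonal: 47 + 29 + 44 + ? = 182, so (4,4) = 62.
Row 2 needs 182; the known cells sum to 123, so (2,3) = 59.
The remaining cell in column 3 is (4,3) = 182 − 129 = 53.
Column 4 needs 182; the known cells sum to 141, so (1,4) = 41.
Using row 1: 47 + 26 + 41 + ? → (1,2) = 182 − 114 = 68.
From row 4, 182 − (32 + 53 + 62) gives (4,2) = 35.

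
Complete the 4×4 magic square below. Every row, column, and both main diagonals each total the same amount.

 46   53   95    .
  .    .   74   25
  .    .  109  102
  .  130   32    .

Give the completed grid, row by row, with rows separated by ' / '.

Column 3 is already complete: 95 + 74 + 109 + 32 = 310, so that is the magic constant.
Row 1: 46 + 53 + 95 + ? = 310, so (1,4) = 116.
The remaining cell in column 4 is (4,4) = 310 − 243 = 67.
Main diagonal needs 310; the known cells sum to 222, so (2,2) = 88.
Row 2 must total 310; the given cells sum to 187, so (2,1) = 123.
Row 4 needs 310; the known cells sum to 229, so (4,1) = 81.
Column 1 must total 310; the given cells sum to 250, so (3,1) = 60.
From column 2, 310 − (53 + 88 + 130) gives (3,2) = 39.

46 53 95 116 / 123 88 74 25 / 60 39 109 102 / 81 130 32 67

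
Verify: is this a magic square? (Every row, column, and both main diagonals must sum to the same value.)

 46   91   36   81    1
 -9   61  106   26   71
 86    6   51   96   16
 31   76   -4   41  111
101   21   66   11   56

Yes

Row 1: 46 + 91 + 36 + 81 + 1 = 255.
Row 2: -9 + 61 + 106 + 26 + 71 = 255.
Row 3: 86 + 6 + 51 + 96 + 16 = 255.
Row 4: 31 + 76 + (-4) + 41 + 111 = 255.
Row 5: 101 + 21 + 66 + 11 + 56 = 255.
Column 1: 46 + (-9) + 86 + 31 + 101 = 255.
Column 2: 91 + 61 + 6 + 76 + 21 = 255.
Column 3: 36 + 106 + 51 + (-4) + 66 = 255.
Column 4: 81 + 26 + 96 + 41 + 11 = 255.
Column 5: 1 + 71 + 16 + 111 + 56 = 255.
Main diagonal: 46 + 61 + 51 + 41 + 56 = 255.
Anti-diagonal: 1 + 26 + 51 + 76 + 101 = 255.
All lines sum to 255.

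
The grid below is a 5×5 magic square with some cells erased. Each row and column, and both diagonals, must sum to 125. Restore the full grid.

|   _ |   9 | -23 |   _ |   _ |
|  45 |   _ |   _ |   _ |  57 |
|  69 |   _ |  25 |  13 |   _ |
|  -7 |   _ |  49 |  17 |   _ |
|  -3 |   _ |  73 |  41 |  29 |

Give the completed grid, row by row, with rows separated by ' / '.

From row 5, 125 − (-3 + 73 + 41 + 29) gives (5,2) = -15.
Using column 1: 45 + 69 + (-7) + (-3) + ? → (1,1) = 125 − 104 = 21.
Column 3 must total 125; the given cells sum to 124, so (2,3) = 1.
Main diagonal must total 125; the given cells sum to 92, so (2,2) = 33.
Using row 2: 45 + 33 + 1 + 57 + ? → (2,4) = 125 − 136 = -11.
From column 4, 125 − (-11 + 13 + 17 + 41) gives (1,4) = 65.
Row 1 needs 125; the known cells sum to 72, so (1,5) = 53.
From anti-diagonal, 125 − (53 + (-11) + 25 + (-3)) gives (4,2) = 61.
Row 4: -7 + 61 + 49 + 17 + ? = 125, so (4,5) = 5.
The remaining cell in column 2 is (3,2) = 125 − 88 = 37.
Column 5 needs 125; the known cells sum to 144, so (3,5) = -19.

21 9 -23 65 53 / 45 33 1 -11 57 / 69 37 25 13 -19 / -7 61 49 17 5 / -3 -15 73 41 29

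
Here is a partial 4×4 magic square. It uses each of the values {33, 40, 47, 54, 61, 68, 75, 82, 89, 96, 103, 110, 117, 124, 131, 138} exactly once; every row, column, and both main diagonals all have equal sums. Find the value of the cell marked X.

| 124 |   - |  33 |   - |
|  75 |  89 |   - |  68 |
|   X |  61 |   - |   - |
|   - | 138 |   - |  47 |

103

The 16 entries sum to 1368, so each line sums to 1368/4 = 342.
From row 2, 342 − (75 + 89 + 68) gives (2,3) = 110.
Using column 2: 89 + 61 + 138 + ? → (1,2) = 342 − 288 = 54.
From main diagonal, 342 − (124 + 89 + 47) gives (3,3) = 82.
Row 1 must total 342; the given cells sum to 211, so (1,4) = 131.
Using column 3: 33 + 110 + 82 + ? → (4,3) = 342 − 225 = 117.
From column 4, 342 − (131 + 68 + 47) gives (3,4) = 96.
Anti-diagonal must total 342; the given cells sum to 302, so (4,1) = 40.
Row 3: 61 + 82 + 96 + ? = 342, so (3,1) = 103.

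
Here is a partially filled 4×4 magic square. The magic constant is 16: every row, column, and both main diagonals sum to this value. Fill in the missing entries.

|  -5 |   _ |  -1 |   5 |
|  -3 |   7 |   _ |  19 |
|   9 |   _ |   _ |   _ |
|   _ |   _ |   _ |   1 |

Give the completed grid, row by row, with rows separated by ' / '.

-5 17 -1 5 / -3 7 -7 19 / 9 3 13 -9 / 15 -11 11 1

Row 1 needs 16; the known cells sum to -1, so (1,2) = 17.
Row 2: -3 + 7 + 19 + ? = 16, so (2,3) = -7.
From column 1, 16 − (-5 + (-3) + 9) gives (4,1) = 15.
From column 4, 16 − (5 + 19 + 1) gives (3,4) = -9.
Main diagonal: -5 + 7 + 1 + ? = 16, so (3,3) = 13.
The remaining cell in anti-diagonal is (3,2) = 16 − 13 = 3.
Using column 2: 17 + 7 + 3 + ? → (4,2) = 16 − 27 = -11.
Column 3 needs 16; the known cells sum to 5, so (4,3) = 11.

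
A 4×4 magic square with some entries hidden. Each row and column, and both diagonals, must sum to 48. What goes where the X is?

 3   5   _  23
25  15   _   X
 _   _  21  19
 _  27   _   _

Row 1 must total 48; the given cells sum to 31, so (1,3) = 17.
Column 2 needs 48; the known cells sum to 47, so (3,2) = 1.
Main diagonal: 3 + 15 + 21 + ? = 48, so (4,4) = 9.
Row 3: 1 + 21 + 19 + ? = 48, so (3,1) = 7.
From column 1, 48 − (3 + 25 + 7) gives (4,1) = 13.
Column 4 must total 48; the given cells sum to 51, so (2,4) = -3.

-3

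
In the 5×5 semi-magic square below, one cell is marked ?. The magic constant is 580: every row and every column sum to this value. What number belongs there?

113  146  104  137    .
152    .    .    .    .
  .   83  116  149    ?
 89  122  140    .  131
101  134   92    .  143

107

The remaining cell in row 1 is (1,5) = 580 − 500 = 80.
From row 4, 580 − (89 + 122 + 140 + 131) gives (4,4) = 98.
The remaining cell in row 5 is (5,4) = 580 − 470 = 110.
Column 1 must total 580; the given cells sum to 455, so (3,1) = 125.
Column 2 must total 580; the given cells sum to 485, so (2,2) = 95.
The remaining cell in column 3 is (2,3) = 580 − 452 = 128.
Using column 4: 137 + 149 + 98 + 110 + ? → (2,4) = 580 − 494 = 86.
Row 2: 152 + 95 + 128 + 86 + ? = 580, so (2,5) = 119.
Row 3: 125 + 83 + 116 + 149 + ? = 580, so (3,5) = 107.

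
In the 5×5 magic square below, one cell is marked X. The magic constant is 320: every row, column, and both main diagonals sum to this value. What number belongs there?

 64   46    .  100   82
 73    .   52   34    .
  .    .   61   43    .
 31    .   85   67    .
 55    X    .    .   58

The remaining cell in row 1 is (1,3) = 320 − 292 = 28.
From column 1, 320 − (64 + 73 + 31 + 55) gives (3,1) = 97.
Column 3: 28 + 52 + 61 + 85 + ? = 320, so (5,3) = 94.
The remaining cell in column 4 is (5,4) = 320 − 244 = 76.
Main diagonal: 64 + 61 + 67 + 58 + ? = 320, so (2,2) = 70.
Anti-diagonal needs 320; the known cells sum to 232, so (4,2) = 88.
Row 2 must total 320; the given cells sum to 229, so (2,5) = 91.
Row 4 must total 320; the given cells sum to 271, so (4,5) = 49.
Using row 5: 55 + 94 + 76 + 58 + ? → (5,2) = 320 − 283 = 37.

37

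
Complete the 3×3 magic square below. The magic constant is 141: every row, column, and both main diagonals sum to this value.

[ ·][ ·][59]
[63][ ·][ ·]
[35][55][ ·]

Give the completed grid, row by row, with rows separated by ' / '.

Row 3 must total 141; the given cells sum to 90, so (3,3) = 51.
From column 1, 141 − (63 + 35) gives (1,1) = 43.
Column 3 needs 141; the known cells sum to 110, so (2,3) = 31.
Main diagonal: 43 + 51 + ? = 141, so (2,2) = 47.
Row 1 must total 141; the given cells sum to 102, so (1,2) = 39.

43 39 59 / 63 47 31 / 35 55 51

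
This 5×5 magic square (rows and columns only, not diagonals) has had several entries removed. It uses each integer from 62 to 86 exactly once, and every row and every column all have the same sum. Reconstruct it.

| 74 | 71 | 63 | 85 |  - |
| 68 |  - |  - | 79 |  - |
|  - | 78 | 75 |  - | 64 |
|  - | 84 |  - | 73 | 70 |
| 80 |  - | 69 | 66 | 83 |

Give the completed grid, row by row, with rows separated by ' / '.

74 71 63 85 77 / 68 65 82 79 76 / 86 78 75 67 64 / 62 84 81 73 70 / 80 72 69 66 83

The entries are 62 through 86, which sum to 1850, so each line sums to 1850/5 = 370.
From row 1, 370 − (74 + 71 + 63 + 85) gives (1,5) = 77.
Row 5: 80 + 69 + 66 + 83 + ? = 370, so (5,2) = 72.
Column 2 must total 370; the given cells sum to 305, so (2,2) = 65.
Column 4 must total 370; the given cells sum to 303, so (3,4) = 67.
The remaining cell in column 5 is (2,5) = 370 − 294 = 76.
From row 2, 370 − (68 + 65 + 79 + 76) gives (2,3) = 82.
From row 3, 370 − (78 + 75 + 67 + 64) gives (3,1) = 86.
Using column 1: 74 + 68 + 86 + 80 + ? → (4,1) = 370 − 308 = 62.
Using column 3: 63 + 82 + 75 + 69 + ? → (4,3) = 370 − 289 = 81.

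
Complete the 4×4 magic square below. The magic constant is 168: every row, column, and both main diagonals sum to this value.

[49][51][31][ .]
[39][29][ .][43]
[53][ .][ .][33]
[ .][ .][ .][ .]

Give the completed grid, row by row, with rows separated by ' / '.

49 51 31 37 / 39 29 57 43 / 53 47 35 33 / 27 41 45 55

From row 1, 168 − (49 + 51 + 31) gives (1,4) = 37.
Row 2 must total 168; the given cells sum to 111, so (2,3) = 57.
Using column 1: 49 + 39 + 53 + ? → (4,1) = 168 − 141 = 27.
Column 4 needs 168; the known cells sum to 113, so (4,4) = 55.
Main diagonal must total 168; the given cells sum to 133, so (3,3) = 35.
From anti-diagonal, 168 − (37 + 57 + 27) gives (3,2) = 47.
The remaining cell in column 2 is (4,2) = 168 − 127 = 41.
Column 3: 31 + 57 + 35 + ? = 168, so (4,3) = 45.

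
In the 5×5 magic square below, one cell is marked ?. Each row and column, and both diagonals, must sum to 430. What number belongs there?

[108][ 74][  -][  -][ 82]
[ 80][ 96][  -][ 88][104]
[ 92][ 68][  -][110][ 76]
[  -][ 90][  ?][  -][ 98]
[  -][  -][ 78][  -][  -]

Row 2: 80 + 96 + 88 + 104 + ? = 430, so (2,3) = 62.
The remaining cell in row 3 is (3,3) = 430 − 346 = 84.
Column 2: 74 + 96 + 68 + 90 + ? = 430, so (5,2) = 102.
From column 5, 430 − (82 + 104 + 76 + 98) gives (5,5) = 70.
The remaining cell in main diagonal is (4,4) = 430 − 358 = 72.
The remaining cell in anti-diagonal is (5,1) = 430 − 344 = 86.
Using row 5: 86 + 102 + 78 + 70 + ? → (5,4) = 430 − 336 = 94.
Column 1 needs 430; the known cells sum to 366, so (4,1) = 64.
The remaining cell in column 4 is (1,4) = 430 − 364 = 66.
Row 1 must total 430; the given cells sum to 330, so (1,3) = 100.
Row 4 must total 430; the given cells sum to 324, so (4,3) = 106.

106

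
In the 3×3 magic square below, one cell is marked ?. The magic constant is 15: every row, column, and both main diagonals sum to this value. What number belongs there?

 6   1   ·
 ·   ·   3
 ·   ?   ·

9

Row 1 must total 15; the given cells sum to 7, so (1,3) = 8.
Using column 3: 8 + 3 + ? → (3,3) = 15 − 11 = 4.
From main diagonal, 15 − (6 + 4) gives (2,2) = 5.
The remaining cell in anti-diagonal is (3,1) = 15 − 13 = 2.
From row 2, 15 − (5 + 3) gives (2,1) = 7.
From row 3, 15 − (2 + 4) gives (3,2) = 9.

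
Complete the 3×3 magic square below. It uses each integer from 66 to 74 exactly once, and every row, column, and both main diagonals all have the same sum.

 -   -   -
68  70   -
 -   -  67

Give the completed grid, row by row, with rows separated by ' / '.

73 66 71 / 68 70 72 / 69 74 67

The entries are 66 through 74, which sum to 630, so each line sums to 630/3 = 210.
Row 2: 68 + 70 + ? = 210, so (2,3) = 72.
Column 3 needs 210; the known cells sum to 139, so (1,3) = 71.
From main diagonal, 210 − (70 + 67) gives (1,1) = 73.
From anti-diagonal, 210 − (71 + 70) gives (3,1) = 69.
Row 1 needs 210; the known cells sum to 144, so (1,2) = 66.
Row 3: 69 + 67 + ? = 210, so (3,2) = 74.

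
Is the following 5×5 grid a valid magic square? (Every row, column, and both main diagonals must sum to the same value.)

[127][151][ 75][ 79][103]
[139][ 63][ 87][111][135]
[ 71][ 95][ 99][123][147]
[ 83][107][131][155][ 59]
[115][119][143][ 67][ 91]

Row 1: 127 + 151 + 75 + 79 + 103 = 535.
Row 2: 139 + 63 + 87 + 111 + 135 = 535.
Row 3: 71 + 95 + 99 + 123 + 147 = 535.
Row 4: 83 + 107 + 131 + 155 + 59 = 535.
Row 5: 115 + 119 + 143 + 67 + 91 = 535.
Column 1: 127 + 139 + 71 + 83 + 115 = 535.
Column 2: 151 + 63 + 95 + 107 + 119 = 535.
Column 3: 75 + 87 + 99 + 131 + 143 = 535.
Column 4: 79 + 111 + 123 + 155 + 67 = 535.
Column 5: 103 + 135 + 147 + 59 + 91 = 535.
Main diagonal: 127 + 63 + 99 + 155 + 91 = 535.
Anti-diagonal: 103 + 111 + 99 + 107 + 115 = 535.
All lines sum to 535.

Yes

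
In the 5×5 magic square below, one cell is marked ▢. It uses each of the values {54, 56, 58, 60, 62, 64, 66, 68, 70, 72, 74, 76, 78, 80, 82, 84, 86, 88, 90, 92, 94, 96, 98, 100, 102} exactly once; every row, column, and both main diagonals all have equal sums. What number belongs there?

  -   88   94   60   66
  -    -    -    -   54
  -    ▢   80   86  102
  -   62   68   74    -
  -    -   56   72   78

The 25 entries sum to 1950, so each line sums to 1950/5 = 390.
Using row 1: 88 + 94 + 60 + 66 + ? → (1,1) = 390 − 308 = 82.
Column 3 needs 390; the known cells sum to 298, so (2,3) = 92.
Column 4: 60 + 86 + 74 + 72 + ? = 390, so (2,4) = 98.
Column 5: 66 + 54 + 102 + 78 + ? = 390, so (4,5) = 90.
Main diagonal: 82 + 80 + 74 + 78 + ? = 390, so (2,2) = 76.
Using anti-diagonal: 66 + 98 + 80 + 62 + ? → (5,1) = 390 − 306 = 84.
Row 2 needs 390; the known cells sum to 320, so (2,1) = 70.
Row 4: 62 + 68 + 74 + 90 + ? = 390, so (4,1) = 96.
Row 5 must total 390; the given cells sum to 290, so (5,2) = 100.
Column 1 needs 390; the known cells sum to 332, so (3,1) = 58.
From column 2, 390 − (88 + 76 + 62 + 100) gives (3,2) = 64.

64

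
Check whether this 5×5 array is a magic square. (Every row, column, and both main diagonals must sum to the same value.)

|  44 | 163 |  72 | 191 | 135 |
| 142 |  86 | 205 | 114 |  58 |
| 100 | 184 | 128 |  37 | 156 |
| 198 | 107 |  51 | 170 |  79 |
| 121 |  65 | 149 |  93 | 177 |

Row 1: 44 + 163 + 72 + 191 + 135 = 605.
Row 2: 142 + 86 + 205 + 114 + 58 = 605.
Row 3: 100 + 184 + 128 + 37 + 156 = 605.
Row 4: 198 + 107 + 51 + 170 + 79 = 605.
Row 5: 121 + 65 + 149 + 93 + 177 = 605.
Column 1: 44 + 142 + 100 + 198 + 121 = 605.
Column 2: 163 + 86 + 184 + 107 + 65 = 605.
Column 3: 72 + 205 + 128 + 51 + 149 = 605.
Column 4: 191 + 114 + 37 + 170 + 93 = 605.
Column 5: 135 + 58 + 156 + 79 + 177 = 605.
Main diagonal: 44 + 86 + 128 + 170 + 177 = 605.
Anti-diagonal: 135 + 114 + 128 + 107 + 121 = 605.
All lines sum to 605.

Yes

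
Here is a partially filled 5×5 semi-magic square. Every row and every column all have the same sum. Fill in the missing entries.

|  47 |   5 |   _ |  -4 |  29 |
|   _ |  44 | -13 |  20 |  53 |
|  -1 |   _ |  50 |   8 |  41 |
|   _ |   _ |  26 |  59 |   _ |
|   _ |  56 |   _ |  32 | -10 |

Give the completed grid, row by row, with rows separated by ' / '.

47 5 38 -4 29 / 11 44 -13 20 53 / -1 17 50 8 41 / 35 -7 26 59 2 / 23 56 14 32 -10

Column 4 is already complete: -4 + 20 + 8 + 59 + 32 = 115, so that is the magic constant.
From row 1, 115 − (47 + 5 + (-4) + 29) gives (1,3) = 38.
Row 2: 44 + (-13) + 20 + 53 + ? = 115, so (2,1) = 11.
Row 3 needs 115; the known cells sum to 98, so (3,2) = 17.
Column 2 needs 115; the known cells sum to 122, so (4,2) = -7.
The remaining cell in column 3 is (5,3) = 115 − 101 = 14.
Using column 5: 29 + 53 + 41 + (-10) + ? → (4,5) = 115 − 113 = 2.
Row 4 must total 115; the given cells sum to 80, so (4,1) = 35.
Row 5 needs 115; the known cells sum to 92, so (5,1) = 23.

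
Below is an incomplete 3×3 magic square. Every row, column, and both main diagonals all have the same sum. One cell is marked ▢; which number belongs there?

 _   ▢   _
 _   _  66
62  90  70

58

Row 3 is complete and sums to 222; that is the magic constant.
Using column 3: 66 + 70 + ? → (1,3) = 222 − 136 = 86.
Anti-diagonal needs 222; the known cells sum to 148, so (2,2) = 74.
Row 2 must total 222; the given cells sum to 140, so (2,1) = 82.
Column 1 needs 222; the known cells sum to 144, so (1,1) = 78.
Column 2: 74 + 90 + ? = 222, so (1,2) = 58.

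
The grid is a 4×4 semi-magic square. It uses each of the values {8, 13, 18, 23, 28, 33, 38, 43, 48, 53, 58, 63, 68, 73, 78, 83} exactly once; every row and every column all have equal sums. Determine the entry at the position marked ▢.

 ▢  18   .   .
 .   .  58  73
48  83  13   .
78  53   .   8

The 16 entries sum to 728, so each line sums to 728/4 = 182.
The remaining cell in row 3 is (3,4) = 182 − 144 = 38.
Row 4: 78 + 53 + 8 + ? = 182, so (4,3) = 43.
Column 2 must total 182; the given cells sum to 154, so (2,2) = 28.
The remaining cell in column 3 is (1,3) = 182 − 114 = 68.
The remaining cell in column 4 is (1,4) = 182 − 119 = 63.
Row 1 must total 182; the given cells sum to 149, so (1,1) = 33.

33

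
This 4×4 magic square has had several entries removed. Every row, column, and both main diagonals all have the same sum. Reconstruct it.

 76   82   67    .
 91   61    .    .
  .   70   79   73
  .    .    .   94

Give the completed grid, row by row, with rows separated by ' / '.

76 82 67 85 / 91 61 100 58 / 88 70 79 73 / 55 97 64 94

Main diagonal is already complete: 76 + 61 + 79 + 94 = 310, so that is the magic constant.
The remaining cell in row 1 is (1,4) = 310 − 225 = 85.
The remaining cell in row 3 is (3,1) = 310 − 222 = 88.
Using column 1: 76 + 91 + 88 + ? → (4,1) = 310 − 255 = 55.
Using column 2: 82 + 61 + 70 + ? → (4,2) = 310 − 213 = 97.
The remaining cell in column 4 is (2,4) = 310 − 252 = 58.
From anti-diagonal, 310 − (85 + 70 + 55) gives (2,3) = 100.
Using row 4: 55 + 97 + 94 + ? → (4,3) = 310 − 246 = 64.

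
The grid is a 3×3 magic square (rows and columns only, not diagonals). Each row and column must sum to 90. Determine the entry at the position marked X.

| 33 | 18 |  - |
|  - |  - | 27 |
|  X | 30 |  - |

36

Row 1: 33 + 18 + ? = 90, so (1,3) = 39.
From column 2, 90 − (18 + 30) gives (2,2) = 42.
From column 3, 90 − (39 + 27) gives (3,3) = 24.
Row 2 must total 90; the given cells sum to 69, so (2,1) = 21.
Row 3 needs 90; the known cells sum to 54, so (3,1) = 36.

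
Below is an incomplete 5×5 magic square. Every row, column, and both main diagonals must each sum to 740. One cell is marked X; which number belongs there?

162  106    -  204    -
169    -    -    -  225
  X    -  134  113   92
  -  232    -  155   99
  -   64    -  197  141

The remaining cell in column 4 is (2,4) = 740 − 669 = 71.
Column 5 needs 740; the known cells sum to 557, so (1,5) = 183.
Main diagonal needs 740; the known cells sum to 592, so (2,2) = 148.
Anti-diagonal: 183 + 71 + 134 + 232 + ? = 740, so (5,1) = 120.
The remaining cell in row 1 is (1,3) = 740 − 655 = 85.
Row 2: 169 + 148 + 71 + 225 + ? = 740, so (2,3) = 127.
The remaining cell in row 5 is (5,3) = 740 − 522 = 218.
Column 2 must total 740; the given cells sum to 550, so (3,2) = 190.
From column 3, 740 − (85 + 127 + 134 + 218) gives (4,3) = 176.
Using row 3: 190 + 134 + 113 + 92 + ? → (3,1) = 740 − 529 = 211.

211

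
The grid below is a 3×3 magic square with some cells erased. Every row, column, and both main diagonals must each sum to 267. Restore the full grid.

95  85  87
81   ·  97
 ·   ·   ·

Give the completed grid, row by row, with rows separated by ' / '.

Row 2 needs 267; the known cells sum to 178, so (2,2) = 89.
The remaining cell in column 1 is (3,1) = 267 − 176 = 91.
Using column 2: 85 + 89 + ? → (3,2) = 267 − 174 = 93.
Column 3 must total 267; the given cells sum to 184, so (3,3) = 83.

95 85 87 / 81 89 97 / 91 93 83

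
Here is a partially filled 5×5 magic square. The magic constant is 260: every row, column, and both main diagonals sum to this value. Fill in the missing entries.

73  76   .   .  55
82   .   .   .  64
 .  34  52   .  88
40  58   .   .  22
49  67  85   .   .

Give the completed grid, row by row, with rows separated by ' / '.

Column 1 must total 260; the given cells sum to 244, so (3,1) = 16.
Column 2 must total 260; the given cells sum to 235, so (2,2) = 25.
Column 5: 55 + 64 + 88 + 22 + ? = 260, so (5,5) = 31.
The remaining cell in main diagonal is (4,4) = 260 − 181 = 79.
Anti-diagonal: 55 + 52 + 58 + 49 + ? = 260, so (2,4) = 46.
Using row 2: 82 + 25 + 46 + 64 + ? → (2,3) = 260 − 217 = 43.
The remaining cell in row 3 is (3,4) = 260 − 190 = 70.
From row 4, 260 − (40 + 58 + 79 + 22) gives (4,3) = 61.
The remaining cell in row 5 is (5,4) = 260 − 232 = 28.
Column 3 must total 260; the given cells sum to 241, so (1,3) = 19.
Column 4: 46 + 70 + 79 + 28 + ? = 260, so (1,4) = 37.

73 76 19 37 55 / 82 25 43 46 64 / 16 34 52 70 88 / 40 58 61 79 22 / 49 67 85 28 31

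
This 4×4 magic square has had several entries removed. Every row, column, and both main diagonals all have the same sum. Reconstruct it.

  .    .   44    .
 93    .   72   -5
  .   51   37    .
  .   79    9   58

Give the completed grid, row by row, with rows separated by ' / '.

Column 3 is already complete: 44 + 72 + 37 + 9 = 162, so that is the magic constant.
Row 2: 93 + 72 + (-5) + ? = 162, so (2,2) = 2.
Row 4 needs 162; the known cells sum to 146, so (4,1) = 16.
From column 2, 162 − (2 + 51 + 79) gives (1,2) = 30.
The remaining cell in main diagonal is (1,1) = 162 − 97 = 65.
Anti-diagonal needs 162; the known cells sum to 139, so (1,4) = 23.
The remaining cell in column 1 is (3,1) = 162 − 174 = -12.
Using column 4: 23 + (-5) + 58 + ? → (3,4) = 162 − 76 = 86.

65 30 44 23 / 93 2 72 -5 / -12 51 37 86 / 16 79 9 58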